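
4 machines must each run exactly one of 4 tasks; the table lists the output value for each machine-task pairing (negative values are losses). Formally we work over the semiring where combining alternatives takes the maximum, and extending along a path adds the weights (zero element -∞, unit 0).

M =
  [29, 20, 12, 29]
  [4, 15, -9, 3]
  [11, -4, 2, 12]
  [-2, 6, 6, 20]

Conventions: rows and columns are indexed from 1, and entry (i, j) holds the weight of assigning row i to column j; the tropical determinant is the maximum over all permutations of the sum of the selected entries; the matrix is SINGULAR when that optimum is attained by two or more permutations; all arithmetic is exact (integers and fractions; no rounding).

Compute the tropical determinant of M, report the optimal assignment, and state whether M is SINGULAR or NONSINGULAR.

σ = (1, 2, 3, 4): 29 + 15 + 2 + 20 = 66
σ = (1, 2, 4, 3): 29 + 15 + 12 + 6 = 62
σ = (1, 3, 2, 4): 29 + (-9) + (-4) + 20 = 36
σ = (1, 3, 4, 2): 29 + (-9) + 12 + 6 = 38
σ = (1, 4, 2, 3): 29 + 3 + (-4) + 6 = 34
σ = (1, 4, 3, 2): 29 + 3 + 2 + 6 = 40
σ = (2, 1, 3, 4): 20 + 4 + 2 + 20 = 46
σ = (2, 1, 4, 3): 20 + 4 + 12 + 6 = 42
σ = (2, 3, 1, 4): 20 + (-9) + 11 + 20 = 42
σ = (2, 3, 4, 1): 20 + (-9) + 12 + (-2) = 21
σ = (2, 4, 1, 3): 20 + 3 + 11 + 6 = 40
σ = (2, 4, 3, 1): 20 + 3 + 2 + (-2) = 23
σ = (3, 1, 2, 4): 12 + 4 + (-4) + 20 = 32
σ = (3, 1, 4, 2): 12 + 4 + 12 + 6 = 34
σ = (3, 2, 1, 4): 12 + 15 + 11 + 20 = 58
σ = (3, 2, 4, 1): 12 + 15 + 12 + (-2) = 37
σ = (3, 4, 1, 2): 12 + 3 + 11 + 6 = 32
σ = (3, 4, 2, 1): 12 + 3 + (-4) + (-2) = 9
σ = (4, 1, 2, 3): 29 + 4 + (-4) + 6 = 35
σ = (4, 1, 3, 2): 29 + 4 + 2 + 6 = 41
σ = (4, 2, 1, 3): 29 + 15 + 11 + 6 = 61
σ = (4, 2, 3, 1): 29 + 15 + 2 + (-2) = 44
σ = (4, 3, 1, 2): 29 + (-9) + 11 + 6 = 37
σ = (4, 3, 2, 1): 29 + (-9) + (-4) + (-2) = 14
Optimal value attained by: σ = (1, 2, 3, 4).
Answer: det⊕(M) = 66; verdict: NONSINGULAR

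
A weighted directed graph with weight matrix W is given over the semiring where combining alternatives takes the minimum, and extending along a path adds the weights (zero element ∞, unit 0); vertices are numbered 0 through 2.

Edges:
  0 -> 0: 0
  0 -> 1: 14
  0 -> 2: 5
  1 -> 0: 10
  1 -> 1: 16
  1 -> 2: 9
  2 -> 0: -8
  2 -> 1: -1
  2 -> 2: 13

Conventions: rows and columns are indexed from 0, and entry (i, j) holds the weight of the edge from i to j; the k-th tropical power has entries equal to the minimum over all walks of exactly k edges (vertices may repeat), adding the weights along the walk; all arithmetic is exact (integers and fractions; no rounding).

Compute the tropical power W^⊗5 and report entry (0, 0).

W^⊗2:
  [-3, 4, 5]
  [1, 8, 15]
  [-8, 6, -3]
W^⊗3:
  [-3, 4, 2]
  [1, 14, 6]
  [-11, -4, -3]
W^⊗4:
  [-6, 1, 2]
  [-2, 5, 6]
  [-11, -4, -6]
W^⊗5:
  [-6, 1, -1]
  [-2, 5, 3]
  [-14, -7, -6]
Key observation: the optimum is the walk 0->0->2->0->2->0, with weight 0 + 5 + (-8) + 5 + (-8) = -6.
Optimal value attained by: walk 0->0->2->0->2->0.
Answer: (W^⊗5)[0][0] = -6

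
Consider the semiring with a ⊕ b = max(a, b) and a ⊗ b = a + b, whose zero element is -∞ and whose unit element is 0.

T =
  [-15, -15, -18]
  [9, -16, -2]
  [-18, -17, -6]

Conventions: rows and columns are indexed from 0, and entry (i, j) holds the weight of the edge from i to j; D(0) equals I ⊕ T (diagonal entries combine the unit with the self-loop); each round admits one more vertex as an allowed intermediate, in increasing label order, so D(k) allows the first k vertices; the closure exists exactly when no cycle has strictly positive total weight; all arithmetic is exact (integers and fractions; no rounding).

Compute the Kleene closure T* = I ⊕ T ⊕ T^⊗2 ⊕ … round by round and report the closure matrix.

D(0):
  [0, -15, -18]
  [9, 0, -2]
  [-18, -17, 0]
D(1):
  [0, -15, -18]
  [9, 0, -2]
  [-18, -17, 0]
D(2):
  [0, -15, -17]
  [9, 0, -2]
  [-8, -17, 0]
D(3):
  [0, -15, -17]
  [9, 0, -2]
  [-8, -17, 0]
Answer: T* = [[0, -15, -17], [9, 0, -2], [-8, -17, 0]]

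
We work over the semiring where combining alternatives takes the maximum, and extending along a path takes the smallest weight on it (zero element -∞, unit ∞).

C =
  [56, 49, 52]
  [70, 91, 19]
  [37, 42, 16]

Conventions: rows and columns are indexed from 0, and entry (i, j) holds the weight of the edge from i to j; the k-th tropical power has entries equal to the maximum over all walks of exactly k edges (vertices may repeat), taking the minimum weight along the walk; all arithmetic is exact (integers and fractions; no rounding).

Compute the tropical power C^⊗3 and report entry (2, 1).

C^⊗2:
  [56, 49, 52]
  [70, 91, 52]
  [42, 42, 37]
C^⊗3:
  [56, 49, 52]
  [70, 91, 52]
  [42, 42, 42]
Key observation: the optimum is the walk 2->1->1->1, with weight 42 min 91 min 91 = 42.
Optimal value attained by: walk 2->1->1->1.
Answer: (C^⊗3)[2][1] = 42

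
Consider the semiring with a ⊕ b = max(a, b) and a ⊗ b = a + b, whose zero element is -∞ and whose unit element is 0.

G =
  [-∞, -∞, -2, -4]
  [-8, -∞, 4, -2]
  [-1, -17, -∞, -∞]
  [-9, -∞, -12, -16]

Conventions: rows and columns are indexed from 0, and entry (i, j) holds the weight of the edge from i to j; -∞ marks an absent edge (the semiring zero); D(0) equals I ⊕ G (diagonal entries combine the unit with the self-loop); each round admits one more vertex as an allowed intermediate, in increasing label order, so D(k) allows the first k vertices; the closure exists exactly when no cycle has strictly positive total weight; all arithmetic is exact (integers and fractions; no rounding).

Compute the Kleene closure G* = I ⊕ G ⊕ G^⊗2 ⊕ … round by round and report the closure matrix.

D(0):
  [0, -∞, -2, -4]
  [-8, 0, 4, -2]
  [-1, -17, 0, -∞]
  [-9, -∞, -12, 0]
D(1):
  [0, -∞, -2, -4]
  [-8, 0, 4, -2]
  [-1, -17, 0, -5]
  [-9, -∞, -11, 0]
D(2):
  [0, -∞, -2, -4]
  [-8, 0, 4, -2]
  [-1, -17, 0, -5]
  [-9, -∞, -11, 0]
D(3):
  [0, -19, -2, -4]
  [3, 0, 4, -1]
  [-1, -17, 0, -5]
  [-9, -28, -11, 0]
D(4):
  [0, -19, -2, -4]
  [3, 0, 4, -1]
  [-1, -17, 0, -5]
  [-9, -28, -11, 0]
Answer: G* = [[0, -19, -2, -4], [3, 0, 4, -1], [-1, -17, 0, -5], [-9, -28, -11, 0]]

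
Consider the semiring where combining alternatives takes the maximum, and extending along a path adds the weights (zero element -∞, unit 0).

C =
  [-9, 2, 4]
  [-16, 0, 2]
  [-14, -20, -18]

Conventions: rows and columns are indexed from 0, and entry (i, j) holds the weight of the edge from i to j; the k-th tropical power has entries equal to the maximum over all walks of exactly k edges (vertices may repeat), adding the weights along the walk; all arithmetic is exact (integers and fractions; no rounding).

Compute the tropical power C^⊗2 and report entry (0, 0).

C^⊗2:
  [-10, 2, 4]
  [-12, 0, 2]
  [-23, -12, -10]
Key observation: the optimum is the walk 0->2->0, with weight 4 + (-14) = -10.
Optimal value attained by: walk 0->2->0.
Answer: (C^⊗2)[0][0] = -10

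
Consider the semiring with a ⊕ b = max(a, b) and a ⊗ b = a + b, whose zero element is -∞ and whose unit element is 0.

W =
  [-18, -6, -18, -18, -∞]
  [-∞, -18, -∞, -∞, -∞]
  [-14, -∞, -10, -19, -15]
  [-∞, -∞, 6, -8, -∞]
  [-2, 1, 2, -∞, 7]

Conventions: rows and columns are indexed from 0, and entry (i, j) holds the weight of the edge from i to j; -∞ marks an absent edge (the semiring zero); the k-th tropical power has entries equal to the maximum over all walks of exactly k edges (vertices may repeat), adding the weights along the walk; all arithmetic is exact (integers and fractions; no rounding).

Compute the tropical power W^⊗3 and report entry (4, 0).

W^⊗2:
  [-32, -24, -12, -26, -33]
  [-∞, -36, -∞, -∞, -∞]
  [-17, -14, -13, -27, -8]
  [-8, -∞, -2, -13, -9]
  [5, 8, 9, -17, 14]
W^⊗3:
  [-26, -32, -20, -31, -26]
  [-∞, -54, -∞, -∞, -∞]
  [-10, -7, -6, -32, -1]
  [-11, -8, -7, -21, -2]
  [12, 15, 16, -10, 21]
Key observation: the optimum is the walk 4->4->4->0, with weight 7 + 7 + (-2) = 12.
Optimal value attained by: walk 4->4->4->0.
Answer: (W^⊗3)[4][0] = 12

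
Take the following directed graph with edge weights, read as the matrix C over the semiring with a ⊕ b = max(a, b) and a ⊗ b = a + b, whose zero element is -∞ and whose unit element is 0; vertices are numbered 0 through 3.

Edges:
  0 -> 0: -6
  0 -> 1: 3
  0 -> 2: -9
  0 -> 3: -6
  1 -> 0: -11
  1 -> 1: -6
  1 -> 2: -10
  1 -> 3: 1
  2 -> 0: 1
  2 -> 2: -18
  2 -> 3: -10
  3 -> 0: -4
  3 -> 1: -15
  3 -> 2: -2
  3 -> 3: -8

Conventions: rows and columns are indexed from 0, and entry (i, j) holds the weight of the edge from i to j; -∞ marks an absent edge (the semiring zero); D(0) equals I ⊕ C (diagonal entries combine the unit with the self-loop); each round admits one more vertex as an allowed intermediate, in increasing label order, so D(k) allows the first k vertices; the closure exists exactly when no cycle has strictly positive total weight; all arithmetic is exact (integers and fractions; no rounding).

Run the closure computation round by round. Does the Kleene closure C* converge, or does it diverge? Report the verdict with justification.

D(0):
  [0, 3, -9, -6]
  [-11, 0, -10, 1]
  [1, -∞, 0, -10]
  [-4, -15, -2, 0]
D(1):
  [0, 3, -9, -6]
  [-11, 0, -10, 1]
  [1, 4, 0, -5]
  [-4, -1, -2, 0]
D(2):
  [0, 3, -7, 4]
  [-11, 0, -10, 1]
  [1, 4, 0, 5]
  [-4, -1, -2, 0]
Detection: at round 3, diagonal entry (3, 3) turns strictly positive.
Key observation: the cycle 3->2->0->1->3 has total weight (-2) + 1 + 3 + 1, which is strictly positive.
Answer: DIVERGES — positive cycle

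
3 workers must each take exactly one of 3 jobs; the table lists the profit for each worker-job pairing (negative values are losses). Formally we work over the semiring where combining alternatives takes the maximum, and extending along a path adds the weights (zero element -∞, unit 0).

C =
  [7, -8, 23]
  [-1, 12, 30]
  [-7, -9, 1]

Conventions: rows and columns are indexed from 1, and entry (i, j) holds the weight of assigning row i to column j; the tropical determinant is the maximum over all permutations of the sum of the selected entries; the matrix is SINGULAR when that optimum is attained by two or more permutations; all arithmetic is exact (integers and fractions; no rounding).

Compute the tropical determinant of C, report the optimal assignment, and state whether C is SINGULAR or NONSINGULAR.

σ = (1, 2, 3): 7 + 12 + 1 = 20
σ = (1, 3, 2): 7 + 30 + (-9) = 28
σ = (2, 1, 3): (-8) + (-1) + 1 = -8
σ = (2, 3, 1): (-8) + 30 + (-7) = 15
σ = (3, 1, 2): 23 + (-1) + (-9) = 13
σ = (3, 2, 1): 23 + 12 + (-7) = 28
Optimal value attained by: σ = (1, 3, 2).
Answer: det⊕(C) = 28; verdict: SINGULAR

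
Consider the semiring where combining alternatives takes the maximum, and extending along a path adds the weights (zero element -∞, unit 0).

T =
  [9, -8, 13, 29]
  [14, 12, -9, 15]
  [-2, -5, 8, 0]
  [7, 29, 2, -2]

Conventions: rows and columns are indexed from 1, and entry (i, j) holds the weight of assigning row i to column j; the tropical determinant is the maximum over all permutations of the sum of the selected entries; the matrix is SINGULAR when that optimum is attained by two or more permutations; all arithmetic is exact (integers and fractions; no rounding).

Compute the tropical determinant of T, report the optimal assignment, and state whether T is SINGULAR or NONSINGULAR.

σ = (1, 2, 3, 4): 9 + 12 + 8 + (-2) = 27
σ = (1, 2, 4, 3): 9 + 12 + 0 + 2 = 23
σ = (1, 3, 2, 4): 9 + (-9) + (-5) + (-2) = -7
σ = (1, 3, 4, 2): 9 + (-9) + 0 + 29 = 29
σ = (1, 4, 2, 3): 9 + 15 + (-5) + 2 = 21
σ = (1, 4, 3, 2): 9 + 15 + 8 + 29 = 61
σ = (2, 1, 3, 4): (-8) + 14 + 8 + (-2) = 12
σ = (2, 1, 4, 3): (-8) + 14 + 0 + 2 = 8
σ = (2, 3, 1, 4): (-8) + (-9) + (-2) + (-2) = -21
σ = (2, 3, 4, 1): (-8) + (-9) + 0 + 7 = -10
σ = (2, 4, 1, 3): (-8) + 15 + (-2) + 2 = 7
σ = (2, 4, 3, 1): (-8) + 15 + 8 + 7 = 22
σ = (3, 1, 2, 4): 13 + 14 + (-5) + (-2) = 20
σ = (3, 1, 4, 2): 13 + 14 + 0 + 29 = 56
σ = (3, 2, 1, 4): 13 + 12 + (-2) + (-2) = 21
σ = (3, 2, 4, 1): 13 + 12 + 0 + 7 = 32
σ = (3, 4, 1, 2): 13 + 15 + (-2) + 29 = 55
σ = (3, 4, 2, 1): 13 + 15 + (-5) + 7 = 30
σ = (4, 1, 2, 3): 29 + 14 + (-5) + 2 = 40
σ = (4, 1, 3, 2): 29 + 14 + 8 + 29 = 80
σ = (4, 2, 1, 3): 29 + 12 + (-2) + 2 = 41
σ = (4, 2, 3, 1): 29 + 12 + 8 + 7 = 56
σ = (4, 3, 1, 2): 29 + (-9) + (-2) + 29 = 47
σ = (4, 3, 2, 1): 29 + (-9) + (-5) + 7 = 22
Optimal value attained by: σ = (4, 1, 3, 2).
Answer: det⊕(T) = 80; verdict: NONSINGULAR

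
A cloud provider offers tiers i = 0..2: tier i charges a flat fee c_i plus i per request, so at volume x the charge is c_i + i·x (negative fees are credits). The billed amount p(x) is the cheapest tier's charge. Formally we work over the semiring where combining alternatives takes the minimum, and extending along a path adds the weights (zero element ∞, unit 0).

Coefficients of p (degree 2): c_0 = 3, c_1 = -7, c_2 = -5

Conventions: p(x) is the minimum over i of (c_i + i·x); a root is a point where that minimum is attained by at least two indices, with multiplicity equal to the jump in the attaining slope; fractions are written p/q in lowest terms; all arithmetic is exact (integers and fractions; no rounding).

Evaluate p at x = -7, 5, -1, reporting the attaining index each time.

p(-7) = min(3+0·(-7)=3, -7+1·(-7)=-14, -5+2·(-7)=-19) = -19 (attained by i=2)
p(5) = min(3+0·5=3, -7+1·5=-2, -5+2·5=5) = -2 (attained by i=1)
p(-1) = min(3+0·(-1)=3, -7+1·(-1)=-8, -5+2·(-1)=-7) = -8 (attained by i=1)
Answer: p(-7) = -19; p(5) = -2; p(-1) = -8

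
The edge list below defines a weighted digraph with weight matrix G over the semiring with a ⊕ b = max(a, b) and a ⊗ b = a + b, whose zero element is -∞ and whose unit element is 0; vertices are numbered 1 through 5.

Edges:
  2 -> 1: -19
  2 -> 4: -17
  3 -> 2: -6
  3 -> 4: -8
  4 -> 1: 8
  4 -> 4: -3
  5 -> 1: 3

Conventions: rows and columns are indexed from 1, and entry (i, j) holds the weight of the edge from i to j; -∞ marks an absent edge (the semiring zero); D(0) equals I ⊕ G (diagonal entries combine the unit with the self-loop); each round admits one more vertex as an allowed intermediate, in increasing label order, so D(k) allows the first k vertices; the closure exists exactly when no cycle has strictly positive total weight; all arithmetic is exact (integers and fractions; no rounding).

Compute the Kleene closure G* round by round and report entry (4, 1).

D(0):
  [0, -∞, -∞, -∞, -∞]
  [-19, 0, -∞, -17, -∞]
  [-∞, -6, 0, -8, -∞]
  [8, -∞, -∞, 0, -∞]
  [3, -∞, -∞, -∞, 0]
D(1):
  [0, -∞, -∞, -∞, -∞]
  [-19, 0, -∞, -17, -∞]
  [-∞, -6, 0, -8, -∞]
  [8, -∞, -∞, 0, -∞]
  [3, -∞, -∞, -∞, 0]
D(2):
  [0, -∞, -∞, -∞, -∞]
  [-19, 0, -∞, -17, -∞]
  [-25, -6, 0, -8, -∞]
  [8, -∞, -∞, 0, -∞]
  [3, -∞, -∞, -∞, 0]
D(3):
  [0, -∞, -∞, -∞, -∞]
  [-19, 0, -∞, -17, -∞]
  [-25, -6, 0, -8, -∞]
  [8, -∞, -∞, 0, -∞]
  [3, -∞, -∞, -∞, 0]
D(4):
  [0, -∞, -∞, -∞, -∞]
  [-9, 0, -∞, -17, -∞]
  [0, -6, 0, -8, -∞]
  [8, -∞, -∞, 0, -∞]
  [3, -∞, -∞, -∞, 0]
D(5):
  [0, -∞, -∞, -∞, -∞]
  [-9, 0, -∞, -17, -∞]
  [0, -6, 0, -8, -∞]
  [8, -∞, -∞, 0, -∞]
  [3, -∞, -∞, -∞, 0]
Answer: G*[4][1] = 8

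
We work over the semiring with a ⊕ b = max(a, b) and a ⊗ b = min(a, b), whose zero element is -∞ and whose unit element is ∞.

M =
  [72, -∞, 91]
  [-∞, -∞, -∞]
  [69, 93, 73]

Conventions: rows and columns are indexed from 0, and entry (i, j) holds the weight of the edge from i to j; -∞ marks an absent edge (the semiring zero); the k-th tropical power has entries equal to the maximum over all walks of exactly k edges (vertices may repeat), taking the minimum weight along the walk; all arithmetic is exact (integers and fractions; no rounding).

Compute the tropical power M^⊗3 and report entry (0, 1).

M^⊗2:
  [72, 91, 73]
  [-∞, -∞, -∞]
  [69, 73, 73]
M^⊗3:
  [72, 73, 73]
  [-∞, -∞, -∞]
  [69, 73, 73]
Key observation: the optimum is the walk 0->2->2->1, with weight 91 min 73 min 93 = 73.
Optimal value attained by: walk 0->2->2->1.
Answer: (M^⊗3)[0][1] = 73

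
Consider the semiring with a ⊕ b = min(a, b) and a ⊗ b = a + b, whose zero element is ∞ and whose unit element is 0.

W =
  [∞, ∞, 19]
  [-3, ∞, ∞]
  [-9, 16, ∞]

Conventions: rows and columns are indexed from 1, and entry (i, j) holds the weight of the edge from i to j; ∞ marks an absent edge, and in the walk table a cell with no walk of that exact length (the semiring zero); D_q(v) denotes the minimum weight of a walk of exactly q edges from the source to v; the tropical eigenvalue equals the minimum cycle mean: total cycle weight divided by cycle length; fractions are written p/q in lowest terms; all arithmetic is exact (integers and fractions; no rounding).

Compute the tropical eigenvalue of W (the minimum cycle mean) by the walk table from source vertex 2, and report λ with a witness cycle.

q=0: [∞, 0, ∞]
q=1: [-3, ∞, ∞]
q=2: [∞, ∞, 16]
q=3: [7, 32, ∞]
Optimal cycle mean attained by: cycle 1->3->1, total 19 + (-9), length 2.
Answer: λ = 5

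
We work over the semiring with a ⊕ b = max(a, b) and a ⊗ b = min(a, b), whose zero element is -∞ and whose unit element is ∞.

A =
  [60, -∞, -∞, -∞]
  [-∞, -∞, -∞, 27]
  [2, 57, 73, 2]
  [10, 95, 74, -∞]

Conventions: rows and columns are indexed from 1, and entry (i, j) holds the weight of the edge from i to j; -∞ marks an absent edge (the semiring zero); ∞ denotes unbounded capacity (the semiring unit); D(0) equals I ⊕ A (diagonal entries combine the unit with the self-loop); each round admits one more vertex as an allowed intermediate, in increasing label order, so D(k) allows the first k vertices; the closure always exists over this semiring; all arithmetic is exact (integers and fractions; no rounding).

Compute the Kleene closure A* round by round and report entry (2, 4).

D(0):
  [∞, -∞, -∞, -∞]
  [-∞, ∞, -∞, 27]
  [2, 57, ∞, 2]
  [10, 95, 74, ∞]
D(1):
  [∞, -∞, -∞, -∞]
  [-∞, ∞, -∞, 27]
  [2, 57, ∞, 2]
  [10, 95, 74, ∞]
D(2):
  [∞, -∞, -∞, -∞]
  [-∞, ∞, -∞, 27]
  [2, 57, ∞, 27]
  [10, 95, 74, ∞]
D(3):
  [∞, -∞, -∞, -∞]
  [-∞, ∞, -∞, 27]
  [2, 57, ∞, 27]
  [10, 95, 74, ∞]
D(4):
  [∞, -∞, -∞, -∞]
  [10, ∞, 27, 27]
  [10, 57, ∞, 27]
  [10, 95, 74, ∞]
Answer: A*[2][4] = 27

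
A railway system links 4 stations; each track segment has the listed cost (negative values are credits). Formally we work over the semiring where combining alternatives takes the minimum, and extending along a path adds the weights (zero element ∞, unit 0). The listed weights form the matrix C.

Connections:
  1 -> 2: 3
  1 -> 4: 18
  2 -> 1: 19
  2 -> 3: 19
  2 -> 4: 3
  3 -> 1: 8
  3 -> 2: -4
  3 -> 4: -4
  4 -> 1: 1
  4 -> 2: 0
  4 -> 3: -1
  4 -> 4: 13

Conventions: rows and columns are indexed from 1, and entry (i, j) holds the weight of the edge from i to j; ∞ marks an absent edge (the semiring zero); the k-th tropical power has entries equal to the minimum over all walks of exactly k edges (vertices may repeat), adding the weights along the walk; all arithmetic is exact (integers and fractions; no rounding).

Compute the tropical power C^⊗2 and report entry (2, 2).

C^⊗2:
  [19, 18, 17, 6]
  [4, 3, 2, 15]
  [-3, -4, -5, -1]
  [7, -5, 12, -5]
Key observation: the optimum is the walk 2->4->2, with weight 3 + 0 = 3.
Optimal value attained by: walk 2->4->2.
Answer: (C^⊗2)[2][2] = 3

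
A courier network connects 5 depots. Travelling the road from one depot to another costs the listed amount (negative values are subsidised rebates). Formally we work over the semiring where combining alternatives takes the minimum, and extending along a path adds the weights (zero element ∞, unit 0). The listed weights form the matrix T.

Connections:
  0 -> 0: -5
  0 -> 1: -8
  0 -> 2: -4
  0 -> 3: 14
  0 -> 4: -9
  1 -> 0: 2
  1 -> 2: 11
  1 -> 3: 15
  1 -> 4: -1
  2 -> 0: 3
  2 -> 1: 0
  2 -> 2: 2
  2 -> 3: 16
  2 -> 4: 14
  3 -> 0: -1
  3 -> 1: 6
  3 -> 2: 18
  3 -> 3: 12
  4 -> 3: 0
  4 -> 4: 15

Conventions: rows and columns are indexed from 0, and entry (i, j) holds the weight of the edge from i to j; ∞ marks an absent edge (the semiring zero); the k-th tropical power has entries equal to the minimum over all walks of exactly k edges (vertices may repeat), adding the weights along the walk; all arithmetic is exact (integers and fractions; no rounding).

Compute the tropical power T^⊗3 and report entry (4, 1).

T^⊗2:
  [-10, -13, -9, -9, -14]
  [-3, -6, -2, -1, -7]
  [-2, -5, -1, 14, -6]
  [-6, -9, -5, 13, -10]
  [-1, 6, 18, 12, 30]
T^⊗3:
  [-15, -18, -14, -14, -19]
  [-8, -11, -7, -7, -12]
  [-7, -10, -6, -6, -11]
  [-11, -14, -10, -10, -15]
  [-6, -9, -5, 13, -10]
Key observation: the optimum is the walk 4->3->0->1, with weight 0 + (-1) + (-8) = -9.
Optimal value attained by: walk 4->3->0->1.
Answer: (T^⊗3)[4][1] = -9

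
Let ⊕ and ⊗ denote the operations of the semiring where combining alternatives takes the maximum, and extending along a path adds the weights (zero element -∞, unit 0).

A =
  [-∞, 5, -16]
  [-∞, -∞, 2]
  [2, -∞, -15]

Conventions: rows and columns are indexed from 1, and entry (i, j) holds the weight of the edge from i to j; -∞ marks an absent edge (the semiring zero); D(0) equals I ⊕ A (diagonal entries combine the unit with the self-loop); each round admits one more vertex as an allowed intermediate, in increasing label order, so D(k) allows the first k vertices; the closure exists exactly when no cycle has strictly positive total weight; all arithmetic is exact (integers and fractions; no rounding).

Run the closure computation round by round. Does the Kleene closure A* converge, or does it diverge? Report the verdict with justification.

D(0):
  [0, 5, -16]
  [-∞, 0, 2]
  [2, -∞, 0]
D(1):
  [0, 5, -16]
  [-∞, 0, 2]
  [2, 7, 0]
Detection: at round 2, diagonal entry (3, 3) turns strictly positive.
Key observation: the cycle 3->1->2->3 has total weight 2 + 5 + 2, which is strictly positive.
Answer: DIVERGES — positive cycle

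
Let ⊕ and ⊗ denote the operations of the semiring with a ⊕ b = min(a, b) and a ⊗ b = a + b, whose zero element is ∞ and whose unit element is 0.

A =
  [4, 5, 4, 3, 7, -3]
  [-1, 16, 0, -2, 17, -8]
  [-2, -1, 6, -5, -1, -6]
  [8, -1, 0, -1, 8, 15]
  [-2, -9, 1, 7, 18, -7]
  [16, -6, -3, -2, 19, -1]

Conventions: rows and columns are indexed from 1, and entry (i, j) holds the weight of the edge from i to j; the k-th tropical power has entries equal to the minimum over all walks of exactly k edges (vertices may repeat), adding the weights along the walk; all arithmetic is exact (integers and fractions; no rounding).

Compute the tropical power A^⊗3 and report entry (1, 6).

A^⊗2:
  [2, -9, -6, -5, 3, -4]
  [-2, -14, -11, -10, -1, -9]
  [-3, -12, -9, -8, 3, -9]
  [-2, -2, -1, -5, -1, -9]
  [-10, -13, -10, -11, 0, -17]
  [-7, -7, -6, -8, -4, -14]
A^⊗3:
  [-10, -10, -9, -11, -7, -17]
  [-15, -15, -14, -16, -12, -22]
  [-13, -15, -12, -14, -10, -20]
  [-3, -15, -12, -11, -2, -10]
  [-14, -23, -20, -19, -11, -21]
  [-8, -20, -17, -16, -7, -15]
Key observation: the optimum is the walk 1->6->2->6, with weight (-3) + (-6) + (-8) = -17.
Optimal value attained by: walk 1->6->2->6.
Answer: (A^⊗3)[1][6] = -17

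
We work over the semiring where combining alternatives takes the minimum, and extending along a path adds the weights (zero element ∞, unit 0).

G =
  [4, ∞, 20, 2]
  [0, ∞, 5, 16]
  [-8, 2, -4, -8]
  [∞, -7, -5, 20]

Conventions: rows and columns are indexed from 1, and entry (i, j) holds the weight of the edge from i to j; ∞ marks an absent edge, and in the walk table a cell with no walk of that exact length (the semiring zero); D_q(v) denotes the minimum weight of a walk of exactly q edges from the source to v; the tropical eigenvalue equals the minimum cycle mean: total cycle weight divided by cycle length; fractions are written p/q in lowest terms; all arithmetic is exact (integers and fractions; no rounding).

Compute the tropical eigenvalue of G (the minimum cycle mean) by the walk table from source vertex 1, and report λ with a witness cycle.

q=0: [0, ∞, ∞, ∞]
q=1: [4, ∞, 20, 2]
q=2: [8, -5, -3, 6]
q=3: [-11, -1, -7, -11]
q=4: [-15, -18, -16, -15]
Optimal cycle mean attained by: cycle 3->4->3, total (-8) + (-5), length 2.
Answer: λ = -13/2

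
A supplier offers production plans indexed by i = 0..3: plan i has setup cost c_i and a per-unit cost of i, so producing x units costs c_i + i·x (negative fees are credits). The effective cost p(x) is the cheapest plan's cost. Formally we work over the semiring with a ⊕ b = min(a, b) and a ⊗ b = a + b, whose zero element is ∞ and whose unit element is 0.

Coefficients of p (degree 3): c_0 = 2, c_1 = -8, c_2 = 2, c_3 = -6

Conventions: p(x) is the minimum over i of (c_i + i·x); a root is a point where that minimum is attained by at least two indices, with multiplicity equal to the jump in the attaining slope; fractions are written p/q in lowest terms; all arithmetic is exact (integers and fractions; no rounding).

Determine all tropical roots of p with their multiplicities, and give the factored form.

hull edge (i=0, c=2) to (i=1, c=-8): slope -10, span 1
hull edge (i=1, c=-8) to (i=3, c=-6): slope 1, span 2
Factored form: p(x) = -6 ⊗ (x ⊕ (-1)) ⊗ (x ⊕ (-1)) ⊗ (x ⊕ 10)
Answer: roots = -1 (mult 2), 10 (mult 1)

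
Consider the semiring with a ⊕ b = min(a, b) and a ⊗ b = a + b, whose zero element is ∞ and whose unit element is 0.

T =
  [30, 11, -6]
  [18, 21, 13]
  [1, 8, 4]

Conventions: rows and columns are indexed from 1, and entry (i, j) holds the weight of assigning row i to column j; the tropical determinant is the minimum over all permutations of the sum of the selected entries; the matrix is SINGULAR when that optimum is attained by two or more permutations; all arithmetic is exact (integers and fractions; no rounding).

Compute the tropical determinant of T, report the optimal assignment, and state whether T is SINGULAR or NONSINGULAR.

σ = (1, 2, 3): 30 + 21 + 4 = 55
σ = (1, 3, 2): 30 + 13 + 8 = 51
σ = (2, 1, 3): 11 + 18 + 4 = 33
σ = (2, 3, 1): 11 + 13 + 1 = 25
σ = (3, 1, 2): (-6) + 18 + 8 = 20
σ = (3, 2, 1): (-6) + 21 + 1 = 16
Optimal value attained by: σ = (3, 2, 1).
Answer: det⊕(T) = 16; verdict: NONSINGULAR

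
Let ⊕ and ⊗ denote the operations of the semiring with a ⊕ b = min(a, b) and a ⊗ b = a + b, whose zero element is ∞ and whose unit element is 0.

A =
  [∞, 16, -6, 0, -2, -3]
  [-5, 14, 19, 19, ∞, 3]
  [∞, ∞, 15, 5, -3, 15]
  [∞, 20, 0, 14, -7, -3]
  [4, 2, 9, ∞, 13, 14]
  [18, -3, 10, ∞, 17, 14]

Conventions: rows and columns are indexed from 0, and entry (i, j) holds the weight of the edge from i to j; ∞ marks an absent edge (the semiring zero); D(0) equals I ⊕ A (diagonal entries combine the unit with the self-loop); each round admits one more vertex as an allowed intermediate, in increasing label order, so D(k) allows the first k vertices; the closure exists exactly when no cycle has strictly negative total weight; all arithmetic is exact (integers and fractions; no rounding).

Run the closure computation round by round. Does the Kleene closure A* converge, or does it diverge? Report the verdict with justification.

D(0):
  [0, 16, -6, 0, -2, -3]
  [-5, 0, 19, 19, ∞, 3]
  [∞, ∞, 0, 5, -3, 15]
  [∞, 20, 0, 0, -7, -3]
  [4, 2, 9, ∞, 0, 14]
  [18, -3, 10, ∞, 17, 0]
D(1):
  [0, 16, -6, 0, -2, -3]
  [-5, 0, -11, -5, -7, -8]
  [∞, ∞, 0, 5, -3, 15]
  [∞, 20, 0, 0, -7, -3]
  [4, 2, -2, 4, 0, 1]
  [18, -3, 10, 18, 16, 0]
Detection: at round 2, diagonal entry (4, 4) turns strictly negative.
Key observation: the cycle 4->1->0->4 has total weight 2 + (-5) + (-2), which is strictly negative.
Answer: DIVERGES — negative cycle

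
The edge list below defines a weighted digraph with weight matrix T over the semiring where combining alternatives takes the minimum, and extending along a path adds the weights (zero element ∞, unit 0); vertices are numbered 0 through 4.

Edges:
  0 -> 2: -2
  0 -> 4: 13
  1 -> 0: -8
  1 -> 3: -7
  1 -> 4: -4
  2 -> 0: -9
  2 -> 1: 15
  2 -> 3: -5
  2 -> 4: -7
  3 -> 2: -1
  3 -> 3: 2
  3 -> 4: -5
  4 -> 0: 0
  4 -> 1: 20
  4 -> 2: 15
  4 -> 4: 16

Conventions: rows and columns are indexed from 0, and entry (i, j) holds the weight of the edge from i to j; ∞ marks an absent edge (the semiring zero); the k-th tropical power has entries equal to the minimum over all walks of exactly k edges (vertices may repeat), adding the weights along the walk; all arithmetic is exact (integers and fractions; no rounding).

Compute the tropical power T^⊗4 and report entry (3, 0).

T^⊗2:
  [-11, 13, 28, -7, -9]
  [-4, 16, -10, -5, -12]
  [-7, 13, -11, -3, -10]
  [-10, 14, 1, -6, -8]
  [6, 30, -2, 10, 8]
T^⊗3:
  [-9, 11, -13, -5, -12]
  [-19, 5, -6, -15, -17]
  [-20, 4, -9, -16, -18]
  [-8, 12, -12, -4, -11]
  [-11, 13, 4, -7, -9]
T^⊗4:
  [-22, 2, -11, -18, -20]
  [-17, 3, -21, -13, -20]
  [-18, 2, -22, -14, -21]
  [-21, 3, -10, -17, -19]
  [-9, 11, -13, -5, -12]
Key observation: the optimum is the walk 3->2->0->2->0, with weight (-1) + (-9) + (-2) + (-9) = -21.
Optimal value attained by: walk 3->2->0->2->0.
Answer: (T^⊗4)[3][0] = -21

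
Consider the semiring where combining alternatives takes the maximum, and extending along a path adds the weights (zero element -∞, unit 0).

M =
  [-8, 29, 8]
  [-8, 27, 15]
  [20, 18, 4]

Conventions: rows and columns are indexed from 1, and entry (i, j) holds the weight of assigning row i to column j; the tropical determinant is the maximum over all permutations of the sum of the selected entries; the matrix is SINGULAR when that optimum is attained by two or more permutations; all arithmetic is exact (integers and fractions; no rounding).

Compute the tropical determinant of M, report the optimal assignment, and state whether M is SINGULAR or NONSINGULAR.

σ = (1, 2, 3): (-8) + 27 + 4 = 23
σ = (1, 3, 2): (-8) + 15 + 18 = 25
σ = (2, 1, 3): 29 + (-8) + 4 = 25
σ = (2, 3, 1): 29 + 15 + 20 = 64
σ = (3, 1, 2): 8 + (-8) + 18 = 18
σ = (3, 2, 1): 8 + 27 + 20 = 55
Optimal value attained by: σ = (2, 3, 1).
Answer: det⊕(M) = 64; verdict: NONSINGULAR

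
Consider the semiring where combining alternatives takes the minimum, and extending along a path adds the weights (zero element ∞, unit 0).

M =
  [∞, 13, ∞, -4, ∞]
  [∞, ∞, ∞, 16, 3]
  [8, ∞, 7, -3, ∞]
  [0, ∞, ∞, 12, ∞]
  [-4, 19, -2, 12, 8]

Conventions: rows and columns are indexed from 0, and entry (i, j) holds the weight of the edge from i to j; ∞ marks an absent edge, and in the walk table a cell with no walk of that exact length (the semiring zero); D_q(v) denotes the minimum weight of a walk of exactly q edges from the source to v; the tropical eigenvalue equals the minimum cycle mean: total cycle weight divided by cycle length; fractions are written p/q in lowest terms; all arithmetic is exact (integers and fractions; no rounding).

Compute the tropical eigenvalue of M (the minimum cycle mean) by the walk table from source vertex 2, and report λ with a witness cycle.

q=0: [∞, ∞, 0, ∞, ∞]
q=1: [8, ∞, 7, -3, ∞]
q=2: [-3, 21, 14, 4, ∞]
q=3: [4, 10, 21, -7, 24]
q=4: [-7, 17, 22, 0, 13]
q=5: [0, 6, 11, -11, 20]
Optimal cycle mean attained by: cycle 0->3->0, total (-4) + 0, length 2.
Answer: λ = -2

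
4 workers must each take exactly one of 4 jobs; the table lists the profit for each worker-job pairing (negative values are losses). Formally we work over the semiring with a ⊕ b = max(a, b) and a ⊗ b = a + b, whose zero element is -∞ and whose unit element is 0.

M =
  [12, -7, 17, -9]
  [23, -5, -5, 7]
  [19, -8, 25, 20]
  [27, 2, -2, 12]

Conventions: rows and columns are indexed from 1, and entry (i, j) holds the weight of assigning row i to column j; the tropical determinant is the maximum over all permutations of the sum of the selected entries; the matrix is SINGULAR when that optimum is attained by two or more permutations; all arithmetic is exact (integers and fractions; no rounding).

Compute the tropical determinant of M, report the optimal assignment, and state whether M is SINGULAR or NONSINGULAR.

σ = (1, 2, 3, 4): 12 + (-5) + 25 + 12 = 44
σ = (1, 2, 4, 3): 12 + (-5) + 20 + (-2) = 25
σ = (1, 3, 2, 4): 12 + (-5) + (-8) + 12 = 11
σ = (1, 3, 4, 2): 12 + (-5) + 20 + 2 = 29
σ = (1, 4, 2, 3): 12 + 7 + (-8) + (-2) = 9
σ = (1, 4, 3, 2): 12 + 7 + 25 + 2 = 46
σ = (2, 1, 3, 4): (-7) + 23 + 25 + 12 = 53
σ = (2, 1, 4, 3): (-7) + 23 + 20 + (-2) = 34
σ = (2, 3, 1, 4): (-7) + (-5) + 19 + 12 = 19
σ = (2, 3, 4, 1): (-7) + (-5) + 20 + 27 = 35
σ = (2, 4, 1, 3): (-7) + 7 + 19 + (-2) = 17
σ = (2, 4, 3, 1): (-7) + 7 + 25 + 27 = 52
σ = (3, 1, 2, 4): 17 + 23 + (-8) + 12 = 44
σ = (3, 1, 4, 2): 17 + 23 + 20 + 2 = 62
σ = (3, 2, 1, 4): 17 + (-5) + 19 + 12 = 43
σ = (3, 2, 4, 1): 17 + (-5) + 20 + 27 = 59
σ = (3, 4, 1, 2): 17 + 7 + 19 + 2 = 45
σ = (3, 4, 2, 1): 17 + 7 + (-8) + 27 = 43
σ = (4, 1, 2, 3): (-9) + 23 + (-8) + (-2) = 4
σ = (4, 1, 3, 2): (-9) + 23 + 25 + 2 = 41
σ = (4, 2, 1, 3): (-9) + (-5) + 19 + (-2) = 3
σ = (4, 2, 3, 1): (-9) + (-5) + 25 + 27 = 38
σ = (4, 3, 1, 2): (-9) + (-5) + 19 + 2 = 7
σ = (4, 3, 2, 1): (-9) + (-5) + (-8) + 27 = 5
Optimal value attained by: σ = (3, 1, 4, 2).
Answer: det⊕(M) = 62; verdict: NONSINGULAR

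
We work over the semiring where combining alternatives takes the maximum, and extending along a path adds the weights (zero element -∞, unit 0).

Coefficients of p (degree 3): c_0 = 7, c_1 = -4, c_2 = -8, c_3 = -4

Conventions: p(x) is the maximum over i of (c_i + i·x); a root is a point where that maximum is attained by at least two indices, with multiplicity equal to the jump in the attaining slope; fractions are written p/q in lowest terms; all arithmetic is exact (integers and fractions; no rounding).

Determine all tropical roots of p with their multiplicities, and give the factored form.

hull edge (i=0, c=7) to (i=3, c=-4): slope -11/3, span 3
Factored form: p(x) = -4 ⊗ (x ⊕ 11/3) ⊗ (x ⊕ 11/3) ⊗ (x ⊕ 11/3)
Answer: roots = 11/3 (mult 3)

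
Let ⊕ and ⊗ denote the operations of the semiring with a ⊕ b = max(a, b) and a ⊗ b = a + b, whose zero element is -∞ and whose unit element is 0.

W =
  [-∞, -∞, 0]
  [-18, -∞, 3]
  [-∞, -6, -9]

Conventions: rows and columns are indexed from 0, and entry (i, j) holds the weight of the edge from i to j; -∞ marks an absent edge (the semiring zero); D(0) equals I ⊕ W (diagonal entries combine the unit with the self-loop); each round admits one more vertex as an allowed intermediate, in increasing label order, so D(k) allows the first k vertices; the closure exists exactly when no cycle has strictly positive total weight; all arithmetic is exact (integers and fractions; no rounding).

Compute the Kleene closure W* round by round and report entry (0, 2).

D(0):
  [0, -∞, 0]
  [-18, 0, 3]
  [-∞, -6, 0]
D(1):
  [0, -∞, 0]
  [-18, 0, 3]
  [-∞, -6, 0]
D(2):
  [0, -∞, 0]
  [-18, 0, 3]
  [-24, -6, 0]
D(3):
  [0, -6, 0]
  [-18, 0, 3]
  [-24, -6, 0]
Answer: W*[0][2] = 0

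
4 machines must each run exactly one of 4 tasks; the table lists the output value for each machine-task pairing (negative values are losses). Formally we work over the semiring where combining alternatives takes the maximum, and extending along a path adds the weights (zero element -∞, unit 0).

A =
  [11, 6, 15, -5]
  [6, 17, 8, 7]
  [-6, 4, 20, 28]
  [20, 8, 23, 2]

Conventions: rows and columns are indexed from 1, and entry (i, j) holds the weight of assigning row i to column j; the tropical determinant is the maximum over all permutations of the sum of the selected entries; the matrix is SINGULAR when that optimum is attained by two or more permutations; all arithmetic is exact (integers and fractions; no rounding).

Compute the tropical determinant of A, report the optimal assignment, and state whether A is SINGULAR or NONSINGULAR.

σ = (1, 2, 3, 4): 11 + 17 + 20 + 2 = 50
σ = (1, 2, 4, 3): 11 + 17 + 28 + 23 = 79
σ = (1, 3, 2, 4): 11 + 8 + 4 + 2 = 25
σ = (1, 3, 4, 2): 11 + 8 + 28 + 8 = 55
σ = (1, 4, 2, 3): 11 + 7 + 4 + 23 = 45
σ = (1, 4, 3, 2): 11 + 7 + 20 + 8 = 46
σ = (2, 1, 3, 4): 6 + 6 + 20 + 2 = 34
σ = (2, 1, 4, 3): 6 + 6 + 28 + 23 = 63
σ = (2, 3, 1, 4): 6 + 8 + (-6) + 2 = 10
σ = (2, 3, 4, 1): 6 + 8 + 28 + 20 = 62
σ = (2, 4, 1, 3): 6 + 7 + (-6) + 23 = 30
σ = (2, 4, 3, 1): 6 + 7 + 20 + 20 = 53
σ = (3, 1, 2, 4): 15 + 6 + 4 + 2 = 27
σ = (3, 1, 4, 2): 15 + 6 + 28 + 8 = 57
σ = (3, 2, 1, 4): 15 + 17 + (-6) + 2 = 28
σ = (3, 2, 4, 1): 15 + 17 + 28 + 20 = 80
σ = (3, 4, 1, 2): 15 + 7 + (-6) + 8 = 24
σ = (3, 4, 2, 1): 15 + 7 + 4 + 20 = 46
σ = (4, 1, 2, 3): (-5) + 6 + 4 + 23 = 28
σ = (4, 1, 3, 2): (-5) + 6 + 20 + 8 = 29
σ = (4, 2, 1, 3): (-5) + 17 + (-6) + 23 = 29
σ = (4, 2, 3, 1): (-5) + 17 + 20 + 20 = 52
σ = (4, 3, 1, 2): (-5) + 8 + (-6) + 8 = 5
σ = (4, 3, 2, 1): (-5) + 8 + 4 + 20 = 27
Optimal value attained by: σ = (3, 2, 4, 1).
Answer: det⊕(A) = 80; verdict: NONSINGULAR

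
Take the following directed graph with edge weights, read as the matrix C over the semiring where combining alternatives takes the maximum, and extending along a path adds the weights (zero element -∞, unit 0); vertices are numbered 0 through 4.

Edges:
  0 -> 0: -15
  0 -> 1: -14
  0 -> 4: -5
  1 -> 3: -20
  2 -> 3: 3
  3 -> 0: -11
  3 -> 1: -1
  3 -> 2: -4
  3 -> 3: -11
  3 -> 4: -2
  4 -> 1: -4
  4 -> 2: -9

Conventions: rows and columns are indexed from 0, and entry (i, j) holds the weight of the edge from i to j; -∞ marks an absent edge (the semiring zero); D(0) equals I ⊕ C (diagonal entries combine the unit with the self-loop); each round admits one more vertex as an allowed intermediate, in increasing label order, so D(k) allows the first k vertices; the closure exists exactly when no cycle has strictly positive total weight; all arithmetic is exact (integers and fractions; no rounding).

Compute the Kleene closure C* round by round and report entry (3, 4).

D(0):
  [0, -14, -∞, -∞, -5]
  [-∞, 0, -∞, -20, -∞]
  [-∞, -∞, 0, 3, -∞]
  [-11, -1, -4, 0, -2]
  [-∞, -4, -9, -∞, 0]
D(1):
  [0, -14, -∞, -∞, -5]
  [-∞, 0, -∞, -20, -∞]
  [-∞, -∞, 0, 3, -∞]
  [-11, -1, -4, 0, -2]
  [-∞, -4, -9, -∞, 0]
D(2):
  [0, -14, -∞, -34, -5]
  [-∞, 0, -∞, -20, -∞]
  [-∞, -∞, 0, 3, -∞]
  [-11, -1, -4, 0, -2]
  [-∞, -4, -9, -24, 0]
D(3):
  [0, -14, -∞, -34, -5]
  [-∞, 0, -∞, -20, -∞]
  [-∞, -∞, 0, 3, -∞]
  [-11, -1, -4, 0, -2]
  [-∞, -4, -9, -6, 0]
D(4):
  [0, -14, -38, -34, -5]
  [-31, 0, -24, -20, -22]
  [-8, 2, 0, 3, 1]
  [-11, -1, -4, 0, -2]
  [-17, -4, -9, -6, 0]
D(5):
  [0, -9, -14, -11, -5]
  [-31, 0, -24, -20, -22]
  [-8, 2, 0, 3, 1]
  [-11, -1, -4, 0, -2]
  [-17, -4, -9, -6, 0]
Answer: C*[3][4] = -2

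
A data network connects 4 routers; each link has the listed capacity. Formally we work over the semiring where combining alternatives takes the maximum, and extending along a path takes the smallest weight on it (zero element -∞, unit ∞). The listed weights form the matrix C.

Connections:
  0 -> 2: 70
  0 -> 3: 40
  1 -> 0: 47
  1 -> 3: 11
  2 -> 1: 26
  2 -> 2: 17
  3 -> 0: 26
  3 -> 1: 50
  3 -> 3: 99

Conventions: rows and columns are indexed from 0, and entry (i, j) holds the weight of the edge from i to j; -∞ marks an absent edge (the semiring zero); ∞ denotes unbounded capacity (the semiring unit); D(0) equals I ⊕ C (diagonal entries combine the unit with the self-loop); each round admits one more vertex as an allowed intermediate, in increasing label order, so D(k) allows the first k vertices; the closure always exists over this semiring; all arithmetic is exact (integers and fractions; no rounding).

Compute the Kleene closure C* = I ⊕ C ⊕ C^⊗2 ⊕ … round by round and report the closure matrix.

D(0):
  [∞, -∞, 70, 40]
  [47, ∞, -∞, 11]
  [-∞, 26, ∞, -∞]
  [26, 50, -∞, ∞]
D(1):
  [∞, -∞, 70, 40]
  [47, ∞, 47, 40]
  [-∞, 26, ∞, -∞]
  [26, 50, 26, ∞]
D(2):
  [∞, -∞, 70, 40]
  [47, ∞, 47, 40]
  [26, 26, ∞, 26]
  [47, 50, 47, ∞]
D(3):
  [∞, 26, 70, 40]
  [47, ∞, 47, 40]
  [26, 26, ∞, 26]
  [47, 50, 47, ∞]
D(4):
  [∞, 40, 70, 40]
  [47, ∞, 47, 40]
  [26, 26, ∞, 26]
  [47, 50, 47, ∞]
Answer: C* = [[∞, 40, 70, 40], [47, ∞, 47, 40], [26, 26, ∞, 26], [47, 50, 47, ∞]]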